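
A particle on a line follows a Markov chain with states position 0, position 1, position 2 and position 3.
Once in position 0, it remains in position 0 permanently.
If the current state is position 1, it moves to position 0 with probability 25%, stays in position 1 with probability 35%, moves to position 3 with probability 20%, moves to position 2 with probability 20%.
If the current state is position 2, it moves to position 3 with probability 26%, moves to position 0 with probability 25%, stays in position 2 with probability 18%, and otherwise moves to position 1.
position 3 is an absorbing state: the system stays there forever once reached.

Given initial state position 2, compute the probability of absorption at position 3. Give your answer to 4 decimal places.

0.4904

Let h(s) be the probability of absorption at position 3 starting from transient state s. Then h(position 3) = 1 and h(position 0) = 0. By first-step analysis:
h(position 1) = 0.25·0 + 0.35·h(position 1) + 0.2·h(position 2) + 0.2·1
h(position 2) = 0.25·0 + 0.31·h(position 1) + 0.18·h(position 2) + 0.26·1
Solving: h(position 1) = 0.4586, h(position 2) = 0.4904.
Starting from position 2, the probability is 0.4904.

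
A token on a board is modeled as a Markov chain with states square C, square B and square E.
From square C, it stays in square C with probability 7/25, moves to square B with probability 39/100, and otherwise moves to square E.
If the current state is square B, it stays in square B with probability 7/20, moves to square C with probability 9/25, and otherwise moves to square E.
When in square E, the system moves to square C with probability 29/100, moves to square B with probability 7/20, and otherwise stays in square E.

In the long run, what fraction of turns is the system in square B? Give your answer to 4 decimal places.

Let the stationary distribution be π with π = πP and π_1 + π_2 + π_3 = 1.
π_1 = 0.28·π_1 + 0.36·π_2 + 0.29·π_3
π_2 = 0.39·π_1 + 0.35·π_2 + 0.35·π_3
Solving with the normalization constraint gives π = (0.3123, 0.3625, 0.3253).
So the stationary probability of square B is 0.3625.

0.3625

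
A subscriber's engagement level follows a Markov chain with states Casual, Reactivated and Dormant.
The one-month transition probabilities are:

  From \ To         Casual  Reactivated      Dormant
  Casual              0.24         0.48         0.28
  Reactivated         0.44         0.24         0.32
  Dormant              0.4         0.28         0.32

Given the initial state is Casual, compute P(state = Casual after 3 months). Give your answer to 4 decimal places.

0.3514

Propagate the distribution vector 3 months from Casual.
After 0 months: (1.0000, 0.0000, 0.0000)
After 1 month: (0.2400, 0.4800, 0.2800)
After 2 months: (0.3808, 0.3088, 0.3104)
After 3 months: (0.3514, 0.3438, 0.3048)
P(in Casual after 3 months) = 0.3514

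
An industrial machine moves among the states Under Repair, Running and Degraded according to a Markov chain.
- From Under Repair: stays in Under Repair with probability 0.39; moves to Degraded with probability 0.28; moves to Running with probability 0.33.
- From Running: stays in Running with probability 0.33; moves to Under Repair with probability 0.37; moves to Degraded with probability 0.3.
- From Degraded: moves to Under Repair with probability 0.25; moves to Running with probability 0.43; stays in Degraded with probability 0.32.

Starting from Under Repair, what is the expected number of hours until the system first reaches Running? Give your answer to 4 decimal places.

2.7842

Let t(s) be the expected number of hours to first reach Running from state s, with t(Running) = 0. Conditioning on the first hour:
t(Under Repair) = 1 + 0.39·t(Under Repair) + 0.28·t(Degraded)
t(Degraded) = 1 + 0.25·t(Under Repair) + 0.32·t(Degraded)
Solving: t(Under Repair) = 2.7842, t(Degraded) = 2.4942.
Expected hours from Under Repair to Running: 2.7842.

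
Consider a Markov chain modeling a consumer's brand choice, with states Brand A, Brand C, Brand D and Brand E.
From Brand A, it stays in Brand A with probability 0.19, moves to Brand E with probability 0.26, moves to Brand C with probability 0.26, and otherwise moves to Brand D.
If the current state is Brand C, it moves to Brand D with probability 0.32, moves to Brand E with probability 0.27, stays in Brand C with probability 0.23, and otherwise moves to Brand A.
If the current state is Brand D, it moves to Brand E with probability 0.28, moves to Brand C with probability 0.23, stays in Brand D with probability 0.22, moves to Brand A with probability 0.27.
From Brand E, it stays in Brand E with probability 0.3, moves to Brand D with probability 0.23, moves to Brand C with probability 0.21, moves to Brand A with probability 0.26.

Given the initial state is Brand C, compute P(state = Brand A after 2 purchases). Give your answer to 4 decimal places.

Propagate the distribution vector 2 purchases from Brand C.
After 0 purchases: (0.0000, 1.0000, 0.0000, 0.0000)
After 1 purchase: (0.1800, 0.2300, 0.3200, 0.2700)
After 2 purchases: (0.2322, 0.2300, 0.2583, 0.2795)
P(in Brand A after 2 purchases) = 0.2322

0.2322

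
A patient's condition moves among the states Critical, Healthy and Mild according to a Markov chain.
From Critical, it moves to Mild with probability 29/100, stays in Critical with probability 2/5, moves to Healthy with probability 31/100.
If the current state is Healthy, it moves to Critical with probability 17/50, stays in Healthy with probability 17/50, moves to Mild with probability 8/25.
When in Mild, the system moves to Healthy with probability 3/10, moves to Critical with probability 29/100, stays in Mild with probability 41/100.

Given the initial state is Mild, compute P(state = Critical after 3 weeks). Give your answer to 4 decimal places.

0.3428

Propagate the distribution vector 3 weeks from Mild.
After 0 weeks: (0.0000, 0.0000, 1.0000)
After 1 week: (0.2900, 0.3000, 0.4100)
After 2 weeks: (0.3369, 0.3149, 0.3482)
After 3 weeks: (0.3428, 0.3160, 0.3412)
P(in Critical after 3 weeks) = 0.3428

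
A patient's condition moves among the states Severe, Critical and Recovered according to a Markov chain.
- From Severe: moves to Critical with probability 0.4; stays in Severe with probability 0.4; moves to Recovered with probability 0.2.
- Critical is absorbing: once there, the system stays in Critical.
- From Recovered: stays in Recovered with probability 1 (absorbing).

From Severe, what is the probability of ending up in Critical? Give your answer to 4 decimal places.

Let h(s) be the probability of absorption at Critical starting from transient state s. Then h(Critical) = 1 and h(Recovered) = 0. By first-step analysis:
h(Severe) = 0.4·h(Severe) + 0.4·1 + 0.2·0
Solving: h(Severe) = 0.6667.
Starting from Severe, the probability is 0.6667.

0.6667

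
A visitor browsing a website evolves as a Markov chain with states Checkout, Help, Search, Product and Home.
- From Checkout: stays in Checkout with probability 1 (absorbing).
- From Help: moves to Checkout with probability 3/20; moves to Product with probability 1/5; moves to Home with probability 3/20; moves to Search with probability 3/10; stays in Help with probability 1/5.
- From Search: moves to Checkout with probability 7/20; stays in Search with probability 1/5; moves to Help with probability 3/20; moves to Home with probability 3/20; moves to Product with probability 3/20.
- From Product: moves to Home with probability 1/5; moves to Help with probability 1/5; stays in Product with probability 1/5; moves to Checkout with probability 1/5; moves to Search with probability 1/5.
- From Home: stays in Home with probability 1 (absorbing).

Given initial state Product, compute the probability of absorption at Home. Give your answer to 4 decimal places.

Let h(s) be the probability of absorption at Home starting from transient state s. Then h(Home) = 1 and h(Checkout) = 0. By first-step analysis:
h(Help) = 0.15·0 + 0.2·h(Help) + 0.3·h(Search) + 0.2·h(Product) + 0.15·1
h(Search) = 0.35·0 + 0.15·h(Help) + 0.2·h(Search) + 0.15·h(Product) + 0.15·1
h(Product) = 0.2·0 + 0.2·h(Help) + 0.2·h(Search) + 0.2·h(Product) + 0.2·1
Solving: h(Help) = 0.4309, h(Search) = 0.3519, h(Product) = 0.4457.
Starting from Product, the probability is 0.4457.

0.4457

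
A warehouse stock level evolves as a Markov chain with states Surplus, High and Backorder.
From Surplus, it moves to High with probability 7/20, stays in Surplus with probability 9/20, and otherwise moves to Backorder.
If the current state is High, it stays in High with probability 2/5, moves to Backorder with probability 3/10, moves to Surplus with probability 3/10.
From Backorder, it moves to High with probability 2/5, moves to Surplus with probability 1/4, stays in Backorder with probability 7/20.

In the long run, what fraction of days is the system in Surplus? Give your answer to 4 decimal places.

Let the stationary distribution be π with π = πP and π_1 + π_2 + π_3 = 1.
π_1 = 0.45·π_1 + 0.3·π_2 + 0.25·π_3
π_2 = 0.35·π_1 + 0.4·π_2 + 0.4·π_3
Solving with the normalization constraint gives π = (0.3364, 0.3832, 0.2804).
So the stationary probability of Surplus is 0.3364.

0.3364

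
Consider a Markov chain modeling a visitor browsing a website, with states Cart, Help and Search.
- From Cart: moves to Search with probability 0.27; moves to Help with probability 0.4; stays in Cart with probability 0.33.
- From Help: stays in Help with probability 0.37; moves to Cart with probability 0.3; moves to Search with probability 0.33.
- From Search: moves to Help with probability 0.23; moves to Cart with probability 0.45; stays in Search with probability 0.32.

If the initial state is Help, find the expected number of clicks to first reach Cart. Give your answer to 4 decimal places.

Let t(s) be the expected number of clicks to first reach Cart from state s, with t(Cart) = 0. Conditioning on the first click:
t(Help) = 1 + 0.37·t(Help) + 0.33·t(Search)
t(Search) = 1 + 0.23·t(Help) + 0.32·t(Search)
Solving: t(Help) = 2.8652, t(Search) = 2.4397.
Expected clicks from Help to Cart: 2.8652.

2.8652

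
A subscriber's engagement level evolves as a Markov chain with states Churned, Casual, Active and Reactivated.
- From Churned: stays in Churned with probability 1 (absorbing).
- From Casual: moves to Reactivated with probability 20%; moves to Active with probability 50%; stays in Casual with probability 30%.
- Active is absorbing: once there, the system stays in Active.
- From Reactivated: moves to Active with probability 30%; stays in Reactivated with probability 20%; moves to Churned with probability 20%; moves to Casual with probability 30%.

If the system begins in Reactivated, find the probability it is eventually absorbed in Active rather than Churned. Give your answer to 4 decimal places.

Let h(s) be the probability of absorption at Active starting from transient state s. Then h(Active) = 1 and h(Churned) = 0. By first-step analysis:
h(Casual) = 0.3·h(Casual) + 0.5·1 + 0.2·h(Reactivated)
h(Reactivated) = 0.2·0 + 0.3·h(Casual) + 0.3·1 + 0.2·h(Reactivated)
Solving: h(Casual) = 0.9200, h(Reactivated) = 0.7200.
Starting from Reactivated, the probability is 0.7200.

0.7200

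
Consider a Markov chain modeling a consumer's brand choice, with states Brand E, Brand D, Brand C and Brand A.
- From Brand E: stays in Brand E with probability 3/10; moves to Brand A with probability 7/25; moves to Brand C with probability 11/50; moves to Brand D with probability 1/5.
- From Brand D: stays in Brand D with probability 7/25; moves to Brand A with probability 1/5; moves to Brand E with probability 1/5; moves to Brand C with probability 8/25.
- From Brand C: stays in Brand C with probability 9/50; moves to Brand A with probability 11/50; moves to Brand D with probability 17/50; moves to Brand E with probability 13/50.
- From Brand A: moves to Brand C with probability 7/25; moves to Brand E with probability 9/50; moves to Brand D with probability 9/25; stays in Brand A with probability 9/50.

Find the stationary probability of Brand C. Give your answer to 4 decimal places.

Let the stationary distribution be π with π = πP and π_1 + π_2 + π_3 + π_4 = 1.
π_1 = 0.3·π_1 + 0.2·π_2 + 0.26·π_3 + 0.18·π_4
π_2 = 0.2·π_1 + 0.28·π_2 + 0.34·π_3 + 0.36·π_4
π_3 = 0.22·π_1 + 0.32·π_2 + 0.18·π_3 + 0.28·π_4
Solving with the normalization constraint gives π = (0.2342, 0.2940, 0.2525, 0.2194).
So the stationary probability of Brand C is 0.2525.

0.2525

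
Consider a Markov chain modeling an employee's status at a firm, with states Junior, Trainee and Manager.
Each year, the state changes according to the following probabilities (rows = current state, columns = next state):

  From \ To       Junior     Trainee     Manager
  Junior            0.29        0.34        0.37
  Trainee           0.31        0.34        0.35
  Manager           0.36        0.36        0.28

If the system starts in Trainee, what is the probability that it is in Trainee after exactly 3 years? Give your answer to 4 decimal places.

Propagate the distribution vector 3 years from Trainee.
After 0 years: (0.0000, 1.0000, 0.0000)
After 1 year: (0.3100, 0.3400, 0.3500)
After 2 years: (0.3213, 0.3470, 0.3317)
After 3 years: (0.3202, 0.3466, 0.3332)
P(in Trainee after 3 years) = 0.3466

0.3466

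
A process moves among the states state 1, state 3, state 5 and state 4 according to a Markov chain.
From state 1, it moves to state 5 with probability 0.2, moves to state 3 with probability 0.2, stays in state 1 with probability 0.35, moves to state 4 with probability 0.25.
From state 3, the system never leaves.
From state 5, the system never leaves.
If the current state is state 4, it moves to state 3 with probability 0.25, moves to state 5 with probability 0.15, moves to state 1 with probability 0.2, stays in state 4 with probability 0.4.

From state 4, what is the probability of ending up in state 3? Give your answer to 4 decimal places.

Let h(s) be the probability of absorption at state 3 starting from transient state s. Then h(state 3) = 1 and h(state 5) = 0. By first-step analysis:
h(state 1) = 0.35·h(state 1) + 0.2·1 + 0.2·0 + 0.25·h(state 4)
h(state 4) = 0.2·h(state 1) + 0.25·1 + 0.15·0 + 0.4·h(state 4)
Solving: h(state 1) = 0.5368, h(state 4) = 0.5956.
Starting from state 4, the probability is 0.5956.

0.5956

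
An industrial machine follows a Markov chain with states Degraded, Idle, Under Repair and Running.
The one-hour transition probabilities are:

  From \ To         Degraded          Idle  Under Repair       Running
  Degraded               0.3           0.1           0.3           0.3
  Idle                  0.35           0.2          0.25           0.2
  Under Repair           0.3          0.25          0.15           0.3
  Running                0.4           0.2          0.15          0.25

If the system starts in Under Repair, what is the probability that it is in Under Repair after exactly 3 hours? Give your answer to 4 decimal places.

0.2191

Propagate the distribution vector 3 hours from Under Repair.
After 0 hours: (0.0000, 0.0000, 1.0000, 0.0000)
After 1 hour: (0.3000, 0.2500, 0.1500, 0.3000)
After 2 hours: (0.3425, 0.1775, 0.2200, 0.2600)
After 3 hours: (0.3349, 0.1768, 0.2191, 0.2693)
P(in Under Repair after 3 hours) = 0.2191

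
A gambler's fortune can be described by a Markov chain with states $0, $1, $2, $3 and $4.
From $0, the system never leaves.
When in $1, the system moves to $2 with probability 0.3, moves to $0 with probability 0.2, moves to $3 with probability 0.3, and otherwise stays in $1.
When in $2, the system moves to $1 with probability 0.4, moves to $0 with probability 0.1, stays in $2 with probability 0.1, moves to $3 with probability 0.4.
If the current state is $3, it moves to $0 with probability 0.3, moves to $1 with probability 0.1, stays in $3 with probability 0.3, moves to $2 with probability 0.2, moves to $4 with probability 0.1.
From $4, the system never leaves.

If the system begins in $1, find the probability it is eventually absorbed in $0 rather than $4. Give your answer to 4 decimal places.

0.8669

Let h(s) be the probability of absorption at $0 starting from transient state s. Then h($0) = 1 and h($4) = 0. By first-step analysis:
h($1) = 0.2·1 + 0.2·h($1) + 0.3·h($2) + 0.3·h($3)
h($2) = 0.1·1 + 0.4·h($1) + 0.1·h($2) + 0.4·h($3)
h($3) = 0.3·1 + 0.1·h($1) + 0.2·h($2) + 0.3·h($3) + 0.1·0
Solving: h($1) = 0.8669, h($2) = 0.8498, h($3) = 0.7952.
Starting from $1, the probability is 0.8669.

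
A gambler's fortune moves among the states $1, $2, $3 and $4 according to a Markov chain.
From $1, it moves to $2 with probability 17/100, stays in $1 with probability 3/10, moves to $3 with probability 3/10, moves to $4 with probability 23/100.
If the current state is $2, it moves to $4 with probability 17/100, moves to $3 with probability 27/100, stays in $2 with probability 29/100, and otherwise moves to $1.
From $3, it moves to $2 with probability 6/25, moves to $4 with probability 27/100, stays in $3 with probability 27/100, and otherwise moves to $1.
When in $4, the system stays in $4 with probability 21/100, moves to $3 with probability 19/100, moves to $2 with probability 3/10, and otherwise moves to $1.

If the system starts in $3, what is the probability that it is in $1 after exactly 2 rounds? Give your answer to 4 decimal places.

Propagate the distribution vector 2 rounds from $3.
After 0 rounds: (0.0000, 0.0000, 1.0000, 0.0000)
After 1 round: (0.2200, 0.2400, 0.2700, 0.2700)
After 2 rounds: (0.2712, 0.2528, 0.2550, 0.2210)
P(in $1 after 2 rounds) = 0.2712

0.2712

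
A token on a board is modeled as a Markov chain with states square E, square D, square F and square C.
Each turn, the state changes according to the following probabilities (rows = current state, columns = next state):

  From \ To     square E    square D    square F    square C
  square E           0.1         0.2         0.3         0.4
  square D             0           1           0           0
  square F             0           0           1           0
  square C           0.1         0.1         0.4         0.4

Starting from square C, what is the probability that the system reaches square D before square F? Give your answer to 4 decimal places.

0.2200

Let h(s) be the probability of absorption at square D starting from transient state s. Then h(square D) = 1 and h(square F) = 0. By first-step analysis:
h(square E) = 0.1·h(square E) + 0.2·1 + 0.3·0 + 0.4·h(square C)
h(square C) = 0.1·h(square E) + 0.1·1 + 0.4·0 + 0.4·h(square C)
Solving: h(square E) = 0.3200, h(square C) = 0.2200.
Starting from square C, the probability is 0.2200.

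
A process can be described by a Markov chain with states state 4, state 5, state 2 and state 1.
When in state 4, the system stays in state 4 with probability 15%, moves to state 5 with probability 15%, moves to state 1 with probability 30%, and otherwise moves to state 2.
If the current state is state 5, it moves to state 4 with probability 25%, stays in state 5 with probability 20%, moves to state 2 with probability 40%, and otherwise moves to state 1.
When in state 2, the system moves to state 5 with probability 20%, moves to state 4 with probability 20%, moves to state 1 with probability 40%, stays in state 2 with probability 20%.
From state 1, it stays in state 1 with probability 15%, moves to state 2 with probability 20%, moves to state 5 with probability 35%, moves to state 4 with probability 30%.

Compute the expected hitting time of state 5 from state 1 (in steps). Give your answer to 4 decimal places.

3.7742

Let t(s) be the expected number of steps to first reach state 5 from state s, with t(state 5) = 0. Conditioning on the first step:
t(state 4) = 1 + 0.15·t(state 4) + 0.4·t(state 2) + 0.3·t(state 1)
t(state 2) = 1 + 0.2·t(state 4) + 0.2·t(state 2) + 0.4·t(state 1)
t(state 1) = 1 + 0.3·t(state 4) + 0.2·t(state 2) + 0.15·t(state 1)
Solving: t(state 4) = 4.5161, t(state 2) = 4.2661, t(state 1) = 3.7742.
Expected steps from state 1 to state 5: 3.7742.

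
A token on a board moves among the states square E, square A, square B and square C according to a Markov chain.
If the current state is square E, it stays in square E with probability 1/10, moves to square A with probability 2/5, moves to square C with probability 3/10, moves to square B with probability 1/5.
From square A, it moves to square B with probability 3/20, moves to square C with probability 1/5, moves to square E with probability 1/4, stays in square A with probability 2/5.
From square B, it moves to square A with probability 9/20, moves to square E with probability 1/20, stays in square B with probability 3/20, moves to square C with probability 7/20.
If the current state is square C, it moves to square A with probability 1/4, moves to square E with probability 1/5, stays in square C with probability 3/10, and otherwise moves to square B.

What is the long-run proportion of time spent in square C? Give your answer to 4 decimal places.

0.2725

Let the stationary distribution be π with π = πP and π_1 + π_2 + π_3 + π_4 = 1.
π_1 = 0.1·π_1 + 0.25·π_2 + 0.05·π_3 + 0.2·π_4
π_2 = 0.4·π_1 + 0.4·π_2 + 0.45·π_3 + 0.25·π_4
π_3 = 0.2·π_1 + 0.15·π_2 + 0.15·π_3 + 0.25·π_4
Solving with the normalization constraint gives π = (0.1732, 0.3684, 0.1859, 0.2725).
So the stationary probability of square C is 0.2725.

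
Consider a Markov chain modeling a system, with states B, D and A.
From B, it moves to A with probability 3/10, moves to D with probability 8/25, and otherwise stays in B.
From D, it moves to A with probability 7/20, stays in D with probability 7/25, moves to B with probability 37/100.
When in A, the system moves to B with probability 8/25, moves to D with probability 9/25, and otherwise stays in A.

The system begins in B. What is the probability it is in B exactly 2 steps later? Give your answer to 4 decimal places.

0.3588

Sum over the intermediate state after 1 step:
P = P(B→B)·P(B→B) + P(B→D)·P(D→B) + P(B→A)·P(A→B)
  = 0.38×0.38 + 0.32×0.37 + 0.3×0.32
  = 0.1444 + 0.1184 + 0.0960 = 0.3588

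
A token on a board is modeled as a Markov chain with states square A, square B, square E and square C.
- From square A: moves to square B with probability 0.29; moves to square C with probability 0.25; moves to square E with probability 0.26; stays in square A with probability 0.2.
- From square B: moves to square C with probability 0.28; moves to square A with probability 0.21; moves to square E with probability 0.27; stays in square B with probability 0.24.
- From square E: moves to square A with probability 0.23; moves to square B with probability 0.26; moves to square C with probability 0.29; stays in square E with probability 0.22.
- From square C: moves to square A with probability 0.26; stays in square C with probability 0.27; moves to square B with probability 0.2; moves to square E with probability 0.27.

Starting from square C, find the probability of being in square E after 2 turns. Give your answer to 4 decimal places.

0.2539

Propagate the distribution vector 2 turns from square C.
After 0 turns: (0.0000, 0.0000, 0.0000, 1.0000)
After 1 turn: (0.2600, 0.2000, 0.2700, 0.2700)
After 2 turns: (0.2263, 0.2476, 0.2539, 0.2722)
P(in square E after 2 turns) = 0.2539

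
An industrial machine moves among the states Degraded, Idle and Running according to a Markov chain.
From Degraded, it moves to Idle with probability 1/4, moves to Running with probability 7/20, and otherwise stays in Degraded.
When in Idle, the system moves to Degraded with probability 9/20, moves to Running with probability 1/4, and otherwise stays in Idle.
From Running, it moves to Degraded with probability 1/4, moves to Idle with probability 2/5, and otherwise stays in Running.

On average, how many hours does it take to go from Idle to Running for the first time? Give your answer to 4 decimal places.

Let t(s) be the expected number of hours to first reach Running from state s, with t(Running) = 0. Conditioning on the first hour:
t(Degraded) = 1 + 0.4·t(Degraded) + 0.25·t(Idle)
t(Idle) = 1 + 0.45·t(Degraded) + 0.3·t(Idle)
Solving: t(Degraded) = 3.0894, t(Idle) = 3.4146.
Expected hours from Idle to Running: 3.4146.

3.4146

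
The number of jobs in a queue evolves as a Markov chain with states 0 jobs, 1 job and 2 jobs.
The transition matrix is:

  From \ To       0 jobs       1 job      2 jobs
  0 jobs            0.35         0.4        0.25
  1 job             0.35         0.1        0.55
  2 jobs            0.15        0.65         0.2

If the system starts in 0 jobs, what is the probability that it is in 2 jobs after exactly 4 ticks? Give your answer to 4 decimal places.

0.3492

Propagate the distribution vector 4 ticks from 0 jobs.
After 0 ticks: (1.0000, 0.0000, 0.0000)
After 1 tick: (0.3500, 0.4000, 0.2500)
After 2 ticks: (0.3000, 0.3425, 0.3575)
After 3 ticks: (0.2785, 0.3866, 0.3349)
After 4 ticks: (0.2830, 0.3677, 0.3492)
P(in 2 jobs after 4 ticks) = 0.3492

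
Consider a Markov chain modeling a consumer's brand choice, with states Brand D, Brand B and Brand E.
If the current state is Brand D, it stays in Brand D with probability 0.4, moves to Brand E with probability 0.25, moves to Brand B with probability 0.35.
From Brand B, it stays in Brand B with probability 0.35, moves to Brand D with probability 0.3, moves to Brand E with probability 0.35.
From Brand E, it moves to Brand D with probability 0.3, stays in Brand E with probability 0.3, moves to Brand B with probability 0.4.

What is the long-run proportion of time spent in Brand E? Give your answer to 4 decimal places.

0.3016

Let the stationary distribution be π with π = πP and π_1 + π_2 + π_3 = 1.
π_1 = 0.4·π_1 + 0.3·π_2 + 0.3·π_3
π_2 = 0.35·π_1 + 0.35·π_2 + 0.4·π_3
Solving with the normalization constraint gives π = (0.3333, 0.3651, 0.3016).
So the stationary probability of Brand E is 0.3016.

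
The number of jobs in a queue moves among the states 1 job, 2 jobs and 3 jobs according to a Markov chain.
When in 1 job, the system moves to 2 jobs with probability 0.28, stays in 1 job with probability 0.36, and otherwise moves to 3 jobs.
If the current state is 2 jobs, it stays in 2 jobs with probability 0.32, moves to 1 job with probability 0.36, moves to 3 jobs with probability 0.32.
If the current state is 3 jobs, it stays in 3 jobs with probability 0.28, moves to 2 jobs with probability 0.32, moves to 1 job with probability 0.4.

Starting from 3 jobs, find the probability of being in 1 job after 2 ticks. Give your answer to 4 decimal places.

Sum over the intermediate state after 1 tick:
P = P(3 jobs→1 job)·P(1 job→1 job) + P(3 jobs→2 jobs)·P(2 jobs→1 job) + P(3 jobs→3 jobs)·P(3 jobs→1 job)
  = 0.4×0.36 + 0.32×0.36 + 0.28×0.4
  = 0.1440 + 0.1152 + 0.1120 = 0.3712

0.3712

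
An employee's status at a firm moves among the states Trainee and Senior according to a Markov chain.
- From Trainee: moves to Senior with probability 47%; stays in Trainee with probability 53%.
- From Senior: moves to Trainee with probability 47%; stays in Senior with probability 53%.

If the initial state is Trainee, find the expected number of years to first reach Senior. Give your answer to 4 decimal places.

2.1277

Let t(s) be the expected number of years to first reach Senior from state s, with t(Senior) = 0. Conditioning on the first year:
t(Trainee) = 1 + 0.53·t(Trainee)
Solving: t(Trainee) = 2.1277.
Expected years from Trainee to Senior: 2.1277.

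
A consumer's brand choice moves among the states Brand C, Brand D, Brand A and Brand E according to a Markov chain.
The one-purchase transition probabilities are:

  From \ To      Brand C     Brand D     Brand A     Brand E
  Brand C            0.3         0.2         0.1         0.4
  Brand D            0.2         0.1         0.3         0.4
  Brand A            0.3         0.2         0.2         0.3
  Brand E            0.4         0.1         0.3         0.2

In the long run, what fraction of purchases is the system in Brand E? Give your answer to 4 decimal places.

0.3154

Let the stationary distribution be π with π = πP and π_1 + π_2 + π_3 + π_4 = 1.
π_1 = 0.3·π_1 + 0.2·π_2 + 0.3·π_3 + 0.4·π_4
π_2 = 0.2·π_1 + 0.1·π_2 + 0.2·π_3 + 0.1·π_4
π_3 = 0.1·π_1 + 0.3·π_2 + 0.2·π_3 + 0.3·π_4
Solving with the normalization constraint gives π = (0.3162, 0.1531, 0.2152, 0.3154).
So the stationary probability of Brand E is 0.3154.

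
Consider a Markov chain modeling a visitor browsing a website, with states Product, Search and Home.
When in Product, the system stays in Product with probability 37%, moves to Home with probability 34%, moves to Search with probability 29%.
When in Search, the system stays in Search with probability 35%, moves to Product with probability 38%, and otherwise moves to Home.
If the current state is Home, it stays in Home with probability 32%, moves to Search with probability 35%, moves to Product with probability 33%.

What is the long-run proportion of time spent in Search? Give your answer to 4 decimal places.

0.3283

Let the stationary distribution be π with π = πP and π_1 + π_2 + π_3 = 1.
π_1 = 0.37·π_1 + 0.38·π_2 + 0.33·π_3
π_2 = 0.29·π_1 + 0.35·π_2 + 0.35·π_3
Solving with the normalization constraint gives π = (0.3609, 0.3283, 0.3108).
So the stationary probability of Search is 0.3283.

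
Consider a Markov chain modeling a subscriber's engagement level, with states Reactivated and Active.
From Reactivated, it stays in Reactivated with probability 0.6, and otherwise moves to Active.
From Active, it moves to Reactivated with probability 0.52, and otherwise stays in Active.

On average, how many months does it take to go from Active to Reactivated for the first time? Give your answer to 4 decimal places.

Let t(s) be the expected number of months to first reach Reactivated from state s, with t(Reactivated) = 0. Conditioning on the first month:
t(Active) = 1 + 0.48·t(Active)
Solving: t(Active) = 1.9231.
Expected months from Active to Reactivated: 1.9231.

1.9231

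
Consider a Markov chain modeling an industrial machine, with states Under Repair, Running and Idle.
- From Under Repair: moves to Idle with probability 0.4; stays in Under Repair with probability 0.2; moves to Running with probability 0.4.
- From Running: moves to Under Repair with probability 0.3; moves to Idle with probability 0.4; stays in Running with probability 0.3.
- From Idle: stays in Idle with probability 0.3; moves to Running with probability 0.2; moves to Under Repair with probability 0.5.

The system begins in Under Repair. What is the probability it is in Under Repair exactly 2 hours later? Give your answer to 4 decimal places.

0.3600

Sum over the intermediate state after 1 hour:
P = P(Under Repair→Under Repair)·P(Under Repair→Under Repair) + P(Under Repair→Running)·P(Running→Under Repair) + P(Under Repair→Idle)·P(Idle→Under Repair)
  = 0.2×0.2 + 0.4×0.3 + 0.4×0.5
  = 0.0400 + 0.1200 + 0.2000 = 0.3600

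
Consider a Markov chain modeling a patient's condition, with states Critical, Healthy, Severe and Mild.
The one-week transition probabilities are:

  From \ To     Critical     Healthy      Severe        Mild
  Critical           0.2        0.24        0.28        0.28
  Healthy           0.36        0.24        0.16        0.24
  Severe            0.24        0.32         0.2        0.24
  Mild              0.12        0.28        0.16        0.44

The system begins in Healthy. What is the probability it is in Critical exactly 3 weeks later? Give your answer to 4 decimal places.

Propagate the distribution vector 3 weeks from Healthy.
After 0 weeks: (0.0000, 1.0000, 0.0000, 0.0000)
After 1 week: (0.3600, 0.2400, 0.1600, 0.2400)
After 2 weeks: (0.2256, 0.2624, 0.2096, 0.3024)
After 3 weeks: (0.2262, 0.2689, 0.1955, 0.3095)
P(in Critical after 3 weeks) = 0.2262

0.2262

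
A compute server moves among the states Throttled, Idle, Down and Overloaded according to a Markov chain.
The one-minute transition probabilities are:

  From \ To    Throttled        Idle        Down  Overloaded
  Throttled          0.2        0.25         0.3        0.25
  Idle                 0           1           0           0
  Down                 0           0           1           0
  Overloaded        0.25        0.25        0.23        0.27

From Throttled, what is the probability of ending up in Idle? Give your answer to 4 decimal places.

0.4698

Let h(s) be the probability of absorption at Idle starting from transient state s. Then h(Idle) = 1 and h(Down) = 0. By first-step analysis:
h(Throttled) = 0.2·h(Throttled) + 0.25·1 + 0.3·0 + 0.25·h(Overloaded)
h(Overloaded) = 0.25·h(Throttled) + 0.25·1 + 0.23·0 + 0.27·h(Overloaded)
Solving: h(Throttled) = 0.4698, h(Overloaded) = 0.5034.
Starting from Throttled, the probability is 0.4698.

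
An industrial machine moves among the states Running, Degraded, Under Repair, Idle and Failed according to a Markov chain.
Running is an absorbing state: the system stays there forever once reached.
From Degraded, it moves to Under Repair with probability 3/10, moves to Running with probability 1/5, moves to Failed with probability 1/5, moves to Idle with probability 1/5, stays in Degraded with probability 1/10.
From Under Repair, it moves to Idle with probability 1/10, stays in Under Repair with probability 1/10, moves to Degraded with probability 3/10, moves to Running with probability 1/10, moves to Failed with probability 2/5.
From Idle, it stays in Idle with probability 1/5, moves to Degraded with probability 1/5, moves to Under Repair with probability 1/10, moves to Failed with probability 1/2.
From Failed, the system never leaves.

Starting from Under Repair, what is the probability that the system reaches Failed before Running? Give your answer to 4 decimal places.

Let h(s) be the probability of absorption at Failed starting from transient state s. Then h(Failed) = 1 and h(Running) = 0. By first-step analysis:
h(Degraded) = 0.2·0 + 0.1·h(Degraded) + 0.3·h(Under Repair) + 0.2·h(Idle) + 0.2·1
h(Under Repair) = 0.1·0 + 0.3·h(Degraded) + 0.1·h(Under Repair) + 0.1·h(Idle) + 0.4·1
h(Idle) = 0.2·h(Degraded) + 0.1·h(Under Repair) + 0.2·h(Idle) + 0.5·1
Solving: h(Degraded) = 0.6763, h(Under Repair) = 0.7688, h(Idle) = 0.8902.
Starting from Under Repair, the probability is 0.7688.

0.7688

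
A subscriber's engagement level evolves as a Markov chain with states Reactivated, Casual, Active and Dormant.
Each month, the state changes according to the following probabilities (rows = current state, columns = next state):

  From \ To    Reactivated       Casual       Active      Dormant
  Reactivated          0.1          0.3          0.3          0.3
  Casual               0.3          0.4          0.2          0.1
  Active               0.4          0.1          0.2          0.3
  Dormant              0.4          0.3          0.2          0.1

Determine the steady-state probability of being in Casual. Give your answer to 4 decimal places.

0.2825

Let the stationary distribution be π with π = πP and π_1 + π_2 + π_3 + π_4 = 1.
π_1 = 0.1·π_1 + 0.3·π_2 + 0.4·π_3 + 0.4·π_4
π_2 = 0.3·π_1 + 0.4·π_2 + 0.1·π_3 + 0.3·π_4
π_3 = 0.3·π_1 + 0.2·π_2 + 0.2·π_3 + 0.2·π_4
Solving with the normalization constraint gives π = (0.2860, 0.2825, 0.2286, 0.2029).
So the stationary probability of Casual is 0.2825.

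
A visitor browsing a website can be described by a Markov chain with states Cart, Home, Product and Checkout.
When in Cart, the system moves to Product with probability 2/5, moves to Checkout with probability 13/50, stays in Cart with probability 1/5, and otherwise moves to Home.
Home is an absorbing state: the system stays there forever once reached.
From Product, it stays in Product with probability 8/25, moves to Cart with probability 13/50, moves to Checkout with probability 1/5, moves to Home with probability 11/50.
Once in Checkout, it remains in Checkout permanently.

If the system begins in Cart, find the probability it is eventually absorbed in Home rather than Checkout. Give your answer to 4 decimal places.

0.4164

Let h(s) be the probability of absorption at Home starting from transient state s. Then h(Home) = 1 and h(Checkout) = 0. By first-step analysis:
h(Cart) = 0.2·h(Cart) + 0.14·1 + 0.4·h(Product) + 0.26·0
h(Product) = 0.26·h(Cart) + 0.22·1 + 0.32·h(Product) + 0.2·0
Solving: h(Cart) = 0.4164, h(Product) = 0.4827.
Starting from Cart, the probability is 0.4164.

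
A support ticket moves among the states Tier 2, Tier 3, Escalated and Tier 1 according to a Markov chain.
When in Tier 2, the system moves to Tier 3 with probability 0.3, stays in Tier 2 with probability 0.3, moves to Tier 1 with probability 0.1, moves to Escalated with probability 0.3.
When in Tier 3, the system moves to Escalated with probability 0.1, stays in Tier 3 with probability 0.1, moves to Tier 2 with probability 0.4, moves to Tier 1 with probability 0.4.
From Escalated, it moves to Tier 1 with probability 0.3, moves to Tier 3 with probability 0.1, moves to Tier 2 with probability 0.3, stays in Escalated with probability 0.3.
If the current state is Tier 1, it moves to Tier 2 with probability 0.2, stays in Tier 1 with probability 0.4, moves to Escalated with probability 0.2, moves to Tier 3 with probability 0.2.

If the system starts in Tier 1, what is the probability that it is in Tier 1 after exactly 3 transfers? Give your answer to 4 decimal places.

0.2940

Propagate the distribution vector 3 transfers from Tier 1.
After 0 transfers: (0.0000, 0.0000, 0.0000, 1.0000)
After 1 transfer: (0.2000, 0.2000, 0.2000, 0.4000)
After 2 transfers: (0.2800, 0.1800, 0.2200, 0.3200)
After 3 transfers: (0.2860, 0.1880, 0.2320, 0.2940)
P(in Tier 1 after 3 transfers) = 0.2940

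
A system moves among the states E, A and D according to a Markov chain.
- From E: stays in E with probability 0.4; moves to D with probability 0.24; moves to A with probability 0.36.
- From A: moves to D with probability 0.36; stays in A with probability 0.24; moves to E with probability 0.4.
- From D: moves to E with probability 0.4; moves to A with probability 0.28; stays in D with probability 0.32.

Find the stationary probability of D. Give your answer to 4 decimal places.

Let the stationary distribution be π with π = πP and π_1 + π_2 + π_3 = 1.
π_1 = 0.4·π_1 + 0.4·π_2 + 0.4·π_3
π_2 = 0.36·π_1 + 0.24·π_2 + 0.28·π_3
Solving with the normalization constraint gives π = (0.4000, 0.3000, 0.3000).
So the stationary probability of D is 0.3000.

0.3000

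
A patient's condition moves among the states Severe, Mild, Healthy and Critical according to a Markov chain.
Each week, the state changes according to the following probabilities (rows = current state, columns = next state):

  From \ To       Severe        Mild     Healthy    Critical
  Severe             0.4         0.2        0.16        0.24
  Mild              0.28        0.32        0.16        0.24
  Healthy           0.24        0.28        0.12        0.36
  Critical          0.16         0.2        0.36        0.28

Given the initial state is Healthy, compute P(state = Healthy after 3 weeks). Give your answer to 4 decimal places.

0.2047

Propagate the distribution vector 3 weeks from Healthy.
After 0 weeks: (0.0000, 0.0000, 1.0000, 0.0000)
After 1 week: (0.2400, 0.2800, 0.1200, 0.3600)
After 2 weeks: (0.2608, 0.2432, 0.2272, 0.2688)
After 3 weeks: (0.2700, 0.2474, 0.2047, 0.2780)
P(in Healthy after 3 weeks) = 0.2047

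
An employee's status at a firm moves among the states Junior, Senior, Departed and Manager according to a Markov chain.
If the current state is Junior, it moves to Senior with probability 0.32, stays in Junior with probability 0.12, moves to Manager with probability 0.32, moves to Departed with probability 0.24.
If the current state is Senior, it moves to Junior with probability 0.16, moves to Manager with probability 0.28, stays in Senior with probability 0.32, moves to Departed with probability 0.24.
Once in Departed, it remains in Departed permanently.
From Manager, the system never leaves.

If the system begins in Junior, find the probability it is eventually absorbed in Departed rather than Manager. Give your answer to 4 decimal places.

Let h(s) be the probability of absorption at Departed starting from transient state s. Then h(Departed) = 1 and h(Manager) = 0. By first-step analysis:
h(Junior) = 0.12·h(Junior) + 0.32·h(Senior) + 0.24·1 + 0.32·0
h(Senior) = 0.16·h(Junior) + 0.32·h(Senior) + 0.24·1 + 0.28·0
Solving: h(Junior) = 0.4386, h(Senior) = 0.4561.
Starting from Junior, the probability is 0.4386.

0.4386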